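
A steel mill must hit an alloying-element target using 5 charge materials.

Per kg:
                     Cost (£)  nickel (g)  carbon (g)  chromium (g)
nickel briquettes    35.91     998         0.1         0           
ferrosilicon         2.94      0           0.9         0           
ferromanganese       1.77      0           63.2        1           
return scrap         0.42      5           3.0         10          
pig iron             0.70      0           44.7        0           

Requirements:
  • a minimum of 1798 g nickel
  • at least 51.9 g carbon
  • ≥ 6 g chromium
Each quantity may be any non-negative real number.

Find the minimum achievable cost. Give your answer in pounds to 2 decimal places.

£65.62

Treat it as an LP. Let x1 = kg of nickel briquettes, x2 = kg of ferrosilicon, x3 = kg of ferromanganese, x4 = kg of return scrap, x5 = kg of pig iron.
min 35.91x1 + 2.94x2 + 1.77x3 + 0.42x4 + 0.7x5 s.t.:
  998x1 + 5x4 ≥ 1798   (nickel)
  0.1x1 + 0.9x2 + 63.2x3 + 3x4 + 44.7x5 ≥ 51.9   (carbon)
  1x3 + 10x4 ≥ 6   (chromium)
  x1, x2, x3, x4, x5 ≥ 0.
The cheapest feasible vertex uses only nickel briquettes, return scrap, pig iron; ferrosilicon, ferromanganese are not used. Binding constraints: nickel, carbon, chromium.
So nickel briquettes = 1.7986 kg, return scrap = 0.6 kg, pig iron = 1.1168 kg.
Hence cost = 35.91·1.7986 + 0.42·0.6 + 0.7·1.1168 = £65.6215.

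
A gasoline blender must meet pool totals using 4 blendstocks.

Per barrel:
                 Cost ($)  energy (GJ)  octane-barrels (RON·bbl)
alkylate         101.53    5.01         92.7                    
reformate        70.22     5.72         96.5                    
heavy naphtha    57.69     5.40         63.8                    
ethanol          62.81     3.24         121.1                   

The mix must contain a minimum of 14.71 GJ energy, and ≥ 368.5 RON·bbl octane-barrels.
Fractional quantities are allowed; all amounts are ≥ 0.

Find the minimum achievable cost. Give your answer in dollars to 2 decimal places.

Let x1 = barrels of alkylate, x2 = barrels of reformate, x3 = barrels of heavy naphtha, x4 = barrels of ethanol.
Minimise 101.53x1 + 70.22x2 + 57.69x3 + 62.81x4 subject to:
  5.01x1 + 5.72x2 + 5.4x3 + 3.24x4 ≥ 14.71   (energy)
  92.7x1 + 96.5x2 + 63.8x3 + 121.1x4 ≥ 368.5   (octane-barrels)
  x1, x2, x3, x4 ≥ 0.
The optimal basis is {reformate, ethanol}; alkylate, heavy naphtha drop out. The energy and octane-barrels requirements are met with equality.
Solving gives x2 = 1.54577, x4 = 1.81118.
Hence cost = 70.22·1.54577 + 62.81·1.81118 = $222.3042.

$222.30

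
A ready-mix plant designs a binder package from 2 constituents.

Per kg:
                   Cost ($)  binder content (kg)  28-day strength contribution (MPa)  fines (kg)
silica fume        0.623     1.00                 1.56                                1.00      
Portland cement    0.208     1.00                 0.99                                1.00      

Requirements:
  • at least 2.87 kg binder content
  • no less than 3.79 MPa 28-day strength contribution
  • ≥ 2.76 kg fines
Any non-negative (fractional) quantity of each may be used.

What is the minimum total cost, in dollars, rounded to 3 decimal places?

Set it up as a linear program. Let x1 = kg of silica fume, x2 = kg of Portland cement.
min 0.623x1 + 0.208x2 subject to:
  1x1 + 1x2 ≥ 2.87   (binder content)
  1.56x1 + 0.99x2 ≥ 3.79   (28-day strength contribution)
  1x1 + 1x2 ≥ 2.76   (fines)
  x1, x2 ≥ 0.
At the optimum only Portland cement is positive (silica fume = 0). The 28-day strength contribution requirement is met with equality.
Solving gives x2 = 3.828.
Total cost: 0.208·3.828 = 0.79622.

$0.796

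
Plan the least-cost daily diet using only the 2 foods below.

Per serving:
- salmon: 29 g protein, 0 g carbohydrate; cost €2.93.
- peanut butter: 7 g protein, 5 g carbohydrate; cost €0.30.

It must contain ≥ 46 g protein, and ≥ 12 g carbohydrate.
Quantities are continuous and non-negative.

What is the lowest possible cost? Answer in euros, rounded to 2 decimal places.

€1.97

Set it up as a linear program. Let x1 = servings of salmon, x2 = servings of peanut butter.
min 2.93x1 + 0.3x2 s.t.:
  29x1 + 7x2 ≥ 46   (protein)
  5x2 ≥ 12   (carbohydrate)
  x1, x2 ≥ 0.
The optimal basis is {peanut butter}; salmon drops out. Binding constraint: protein.
Optimal quantities: peanut butter = 6.571 servings.
Total cost: 0.3·6.571 = 1.9713.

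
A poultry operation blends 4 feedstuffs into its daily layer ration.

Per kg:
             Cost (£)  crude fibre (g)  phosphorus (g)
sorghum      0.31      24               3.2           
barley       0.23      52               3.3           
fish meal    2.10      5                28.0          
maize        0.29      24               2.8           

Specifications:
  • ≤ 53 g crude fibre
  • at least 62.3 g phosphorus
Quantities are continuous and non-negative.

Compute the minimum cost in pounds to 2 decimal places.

£4.66

This is a linear program. Let x1 = kg of sorghum, x2 = kg of barley, x3 = kg of fish meal, x4 = kg of maize.
Minimise 0.31x1 + 0.23x2 + 2.1x3 + 0.29x4 s.t.:
  24x1 + 52x2 + 5x3 + 24x4 ≤ 53   (crude fibre)
  3.2x1 + 3.3x2 + 28x3 + 2.8x4 ≥ 62.3   (phosphorus)
  x1, x2, x3, x4 ≥ 0.
The cheapest feasible vertex uses only barley, fish meal; sorghum, maize are not used. There the crude fibre and phosphorus constraints are tight.
That vertex is x2 = 0.8145, x3 = 2.129.
Cost = 0.23·0.8145 + 2.1·2.129 = 4.6582.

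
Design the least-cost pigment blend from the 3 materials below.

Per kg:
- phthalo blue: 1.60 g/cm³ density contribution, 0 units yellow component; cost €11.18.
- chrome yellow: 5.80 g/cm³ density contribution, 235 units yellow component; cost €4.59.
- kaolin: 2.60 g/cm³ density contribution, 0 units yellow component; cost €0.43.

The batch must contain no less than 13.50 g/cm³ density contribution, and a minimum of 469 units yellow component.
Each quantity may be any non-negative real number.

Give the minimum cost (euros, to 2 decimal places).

Let x1 = kg of phthalo blue, x2 = kg of chrome yellow, x3 = kg of kaolin.
min 11.18x1 + 4.59x2 + 0.43x3 subject to:
  1.6x1 + 5.8x2 + 2.6x3 ≥ 13.5   (density contribution)
  235x2 ≥ 469   (yellow component)
  x1, x2, x3 ≥ 0.
The optimal basis is {chrome yellow, kaolin}; phthalo blue drops out. Binding constraints: density contribution and yellow component.
Optimal quantities: chrome yellow = 1.996 kg, kaolin = 0.7403 kg.
Hence cost = 4.59·1.996 + 0.43·0.7403 = €9.4800.

€9.48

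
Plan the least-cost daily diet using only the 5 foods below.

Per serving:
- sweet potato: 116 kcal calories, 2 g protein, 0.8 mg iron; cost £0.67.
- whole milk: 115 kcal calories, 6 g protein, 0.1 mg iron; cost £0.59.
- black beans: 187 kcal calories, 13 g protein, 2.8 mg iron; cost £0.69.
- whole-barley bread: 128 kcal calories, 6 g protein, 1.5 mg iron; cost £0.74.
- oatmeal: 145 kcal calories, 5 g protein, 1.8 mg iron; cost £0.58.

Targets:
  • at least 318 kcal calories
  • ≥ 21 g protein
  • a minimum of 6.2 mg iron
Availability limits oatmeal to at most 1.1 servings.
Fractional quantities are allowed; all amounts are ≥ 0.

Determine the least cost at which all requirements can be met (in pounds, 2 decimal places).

Let x1 = servings of sweet potato, x2 = servings of whole milk, x3 = servings of black beans, x4 = servings of whole-barley bread, x5 = servings of oatmeal.
min 0.67x1 + 0.59x2 + 0.69x3 + 0.74x4 + 0.58x5 subject to:
  116x1 + 115x2 + 187x3 + 128x4 + 145x5 ≥ 318   (calories)
  2x1 + 6x2 + 13x3 + 6x4 + 5x5 ≥ 21   (protein)
  0.8x1 + 0.1x2 + 2.8x3 + 1.5x4 + 1.8x5 ≥ 6.2   (iron)
  x5 ≤ 1.1
  x1, x2, x3, x4, x5 ≥ 0.
The optimal basis is {black beans}; sweet potato, whole milk, whole-barley bread, oatmeal drop out. The iron requirement is met with equality.
So black beans = 2.214 servings.
Total cost: 0.69·2.214 = 1.5277.

£1.53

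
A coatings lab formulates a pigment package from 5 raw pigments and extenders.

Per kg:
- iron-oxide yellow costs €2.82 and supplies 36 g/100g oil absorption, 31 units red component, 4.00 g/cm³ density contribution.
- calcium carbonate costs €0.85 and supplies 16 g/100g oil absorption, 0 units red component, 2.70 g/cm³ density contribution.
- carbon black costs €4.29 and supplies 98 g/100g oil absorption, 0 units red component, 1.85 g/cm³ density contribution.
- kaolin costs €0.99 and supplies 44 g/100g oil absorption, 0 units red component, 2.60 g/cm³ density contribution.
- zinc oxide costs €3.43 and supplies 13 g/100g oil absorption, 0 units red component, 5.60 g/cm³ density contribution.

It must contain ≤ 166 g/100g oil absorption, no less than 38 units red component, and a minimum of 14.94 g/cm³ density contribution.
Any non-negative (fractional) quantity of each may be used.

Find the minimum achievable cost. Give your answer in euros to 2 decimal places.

€6.62

Let x1 = kg of iron-oxide yellow, x2 = kg of calcium carbonate, x3 = kg of carbon black, x4 = kg of kaolin, x5 = kg of zinc oxide.
min 2.82x1 + 0.85x2 + 4.29x3 + 0.99x4 + 3.43x5 with:
  36x1 + 16x2 + 98x3 + 44x4 + 13x5 ≤ 166   (oil absorption)
  31x1 ≥ 38   (red component)
  4x1 + 2.7x2 + 1.85x3 + 2.6x4 + 5.6x5 ≥ 14.94   (density contribution)
  x1, x2, x3, x4, x5 ≥ 0.
The cheapest feasible vertex uses only iron-oxide yellow, calcium carbonate; carbon black, kaolin, zinc oxide are not used. There the red component and density contribution constraints are tight.
So iron-oxide yellow = 1.226 kg, calcium carbonate = 3.717 kg.
Objective = 2.82·1.226 + 0.85·3.717 = 6.6168.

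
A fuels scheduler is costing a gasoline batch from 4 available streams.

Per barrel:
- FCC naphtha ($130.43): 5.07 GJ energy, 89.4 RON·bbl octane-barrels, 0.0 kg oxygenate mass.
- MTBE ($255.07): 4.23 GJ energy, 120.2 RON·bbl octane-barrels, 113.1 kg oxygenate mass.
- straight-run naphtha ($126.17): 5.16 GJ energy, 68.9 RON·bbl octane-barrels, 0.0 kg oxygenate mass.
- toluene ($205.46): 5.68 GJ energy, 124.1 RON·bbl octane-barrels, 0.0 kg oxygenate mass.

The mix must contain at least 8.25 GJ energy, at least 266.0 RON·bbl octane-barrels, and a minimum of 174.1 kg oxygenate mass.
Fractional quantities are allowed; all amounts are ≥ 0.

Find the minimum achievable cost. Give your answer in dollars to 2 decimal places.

$510.77

Let x1 = barrels of FCC naphtha, x2 = barrels of MTBE, x3 = barrels of straight-run naphtha, x4 = barrels of toluene.
min 130.43x1 + 255.07x2 + 126.17x3 + 205.46x4 subject to:
  5.07x1 + 4.23x2 + 5.16x3 + 5.68x4 ≥ 8.25   (energy)
  89.4x1 + 120.2x2 + 68.9x3 + 124.1x4 ≥ 266   (octane-barrels)
  113.1x2 ≥ 174.1   (oxygenate mass)
  x1, x2, x3, x4 ≥ 0.
The minimum-cost mix takes nothing from straight-run naphtha, toluene — only FCC naphtha, MTBE. The octane-barrels and oxygenate mass requirements are met with equality.
So FCC naphtha = 0.905712 barrels, MTBE = 1.53935 barrels.
Total cost: 130.43·0.905712 + 255.07·1.53935 = 510.7740.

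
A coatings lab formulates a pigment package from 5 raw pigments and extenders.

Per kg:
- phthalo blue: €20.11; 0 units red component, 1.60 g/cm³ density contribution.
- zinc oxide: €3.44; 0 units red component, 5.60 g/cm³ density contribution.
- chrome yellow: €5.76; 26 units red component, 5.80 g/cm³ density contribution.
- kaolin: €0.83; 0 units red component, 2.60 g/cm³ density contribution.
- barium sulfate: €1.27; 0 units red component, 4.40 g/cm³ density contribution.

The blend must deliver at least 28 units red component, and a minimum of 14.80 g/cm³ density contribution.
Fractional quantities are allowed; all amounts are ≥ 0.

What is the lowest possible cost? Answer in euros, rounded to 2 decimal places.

€8.67

Set it up as a linear program. Let x1 = kg of phthalo blue, x2 = kg of zinc oxide, x3 = kg of chrome yellow, x4 = kg of kaolin, x5 = kg of barium sulfate.
min 20.11x1 + 3.44x2 + 5.76x3 + 0.83x4 + 1.27x5 s.t.:
  26x3 ≥ 28   (red component)
  1.6x1 + 5.6x2 + 5.8x3 + 2.6x4 + 4.4x5 ≥ 14.8   (density contribution)
  x1, x2, x3, x4, x5 ≥ 0.
The cheapest feasible vertex uses only chrome yellow, barium sulfate; phthalo blue, zinc oxide, kaolin are not used. There the red component and density contribution constraints are tight.
So chrome yellow = 1.077 kg, barium sulfate = 1.944 kg.
Objective = 5.76·1.077 + 1.27·1.944 = 8.6724.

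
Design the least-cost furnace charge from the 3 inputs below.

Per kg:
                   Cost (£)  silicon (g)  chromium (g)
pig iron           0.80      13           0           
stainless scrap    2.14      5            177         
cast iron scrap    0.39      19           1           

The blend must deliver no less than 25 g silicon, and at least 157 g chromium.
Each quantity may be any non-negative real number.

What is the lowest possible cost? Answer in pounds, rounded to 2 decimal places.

£2.31

Set it up as a linear program. Let x1 = kg of pig iron, x2 = kg of stainless scrap, x3 = kg of cast iron scrap.
Minimize 0.8x1 + 2.14x2 + 0.39x3 subject to:
  13x1 + 5x2 + 19x3 ≥ 25   (silicon)
  177x2 + 1x3 ≥ 157   (chromium)
  x1, x2, x3 ≥ 0.
The optimal basis is {stainless scrap, cast iron scrap}; pig iron drops out. There the silicon and chromium constraints are tight.
Solving gives x2 = 0.8809, x3 = 1.084.
Total cost: 2.14·0.8809 + 0.39·1.084 = 2.3079.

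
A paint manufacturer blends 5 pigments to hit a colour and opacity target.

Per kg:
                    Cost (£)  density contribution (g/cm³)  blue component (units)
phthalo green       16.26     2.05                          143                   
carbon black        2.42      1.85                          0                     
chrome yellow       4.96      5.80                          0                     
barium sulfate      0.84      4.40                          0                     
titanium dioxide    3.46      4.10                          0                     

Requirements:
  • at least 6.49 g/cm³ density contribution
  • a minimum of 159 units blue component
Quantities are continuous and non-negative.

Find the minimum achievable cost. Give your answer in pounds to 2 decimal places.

Set it up as a linear program. Let x1 = kg of phthalo green, x2 = kg of carbon black, x3 = kg of chrome yellow, x4 = kg of barium sulfate, x5 = kg of titanium dioxide.
Minimise 16.26x1 + 2.42x2 + 4.96x3 + 0.84x4 + 3.46x5 s.t.:
  2.05x1 + 1.85x2 + 5.8x3 + 4.4x4 + 4.1x5 ≥ 6.49   (density contribution)
  143x1 ≥ 159   (blue component)
  x1, x2, x3, x4, x5 ≥ 0.
At the optimum only phthalo green, barium sulfate are positive (carbon black, chrome yellow, titanium dioxide = 0). The density contribution and blue component requirements are met with equality.
So phthalo green = 1.1119 kg, barium sulfate = 0.95696 kg.
Total cost: 16.26·1.1119 + 0.84·0.95696 = 18.8833.

£18.88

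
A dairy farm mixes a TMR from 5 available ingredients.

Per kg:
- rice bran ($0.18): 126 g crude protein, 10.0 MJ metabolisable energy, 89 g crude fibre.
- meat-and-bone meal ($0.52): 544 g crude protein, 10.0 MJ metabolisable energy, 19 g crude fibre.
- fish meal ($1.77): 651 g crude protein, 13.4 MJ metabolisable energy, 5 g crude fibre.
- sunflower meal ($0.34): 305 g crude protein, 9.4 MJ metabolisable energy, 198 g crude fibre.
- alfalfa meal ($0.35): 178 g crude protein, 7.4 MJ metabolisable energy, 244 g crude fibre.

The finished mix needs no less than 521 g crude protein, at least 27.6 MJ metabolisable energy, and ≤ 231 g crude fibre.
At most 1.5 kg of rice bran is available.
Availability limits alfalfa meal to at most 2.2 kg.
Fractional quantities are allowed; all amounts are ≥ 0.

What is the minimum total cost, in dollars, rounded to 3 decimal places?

$0.864

Set it up as a linear program. Let x1 = kg of rice bran, x2 = kg of meat-and-bone meal, x3 = kg of fish meal, x4 = kg of sunflower meal, x5 = kg of alfalfa meal.
min 0.18x1 + 0.52x2 + 1.77x3 + 0.34x4 + 0.35x5 with:
  126x1 + 544x2 + 651x3 + 305x4 + 178x5 ≥ 521   (crude protein)
  10x1 + 10x2 + 13.4x3 + 9.4x4 + 7.4x5 ≥ 27.6   (metabolisable energy)
  89x1 + 19x2 + 5x3 + 198x4 + 244x5 ≤ 231   (crude fibre)
  x1 ≤ 1.5
  x5 ≤ 2.2
  x1, x2, x3, x4, x5 ≥ 0.
The optimal basis is {rice bran, meat-and-bone meal, sunflower meal}; fish meal, alfalfa meal drop out. The metabolisable energy, crude fibre, the rice bran cap requirements are met with equality.
Solving gives x1 = 1.5, x2 = 0.8762, x4 = 0.4083.
Total cost: 0.18·1.5 + 0.52·0.8762 + 0.34·0.4083 = 0.86445.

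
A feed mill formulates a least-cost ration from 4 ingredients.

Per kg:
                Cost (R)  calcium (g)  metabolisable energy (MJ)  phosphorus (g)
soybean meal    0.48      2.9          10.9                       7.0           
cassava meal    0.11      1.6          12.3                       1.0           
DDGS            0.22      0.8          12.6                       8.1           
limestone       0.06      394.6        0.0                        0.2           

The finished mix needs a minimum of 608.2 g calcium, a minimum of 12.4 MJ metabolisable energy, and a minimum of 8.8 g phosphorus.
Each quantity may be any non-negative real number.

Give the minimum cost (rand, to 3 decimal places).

Let x1 = kg of soybean meal, x2 = kg of cassava meal, x3 = kg of DDGS, x4 = kg of limestone.
Minimise 0.48x1 + 0.11x2 + 0.22x3 + 0.06x4 with:
  2.9x1 + 1.6x2 + 0.8x3 + 394.6x4 ≥ 608.2   (calcium)
  10.9x1 + 12.3x2 + 12.6x3 ≥ 12.4   (metabolisable energy)
  7x1 + 1x2 + 8.1x3 + 0.2x4 ≥ 8.8   (phosphorus)
  x1, x2, x3, x4 ≥ 0.
The cheapest feasible vertex uses only DDGS, limestone; soybean meal, cassava meal are not used. The calcium and phosphorus requirements are met with equality.
So DDGS = 1.048 kg, limestone = 1.539 kg.
Cost = 0.22·1.048 + 0.06·1.539 = 0.32290.

R0.323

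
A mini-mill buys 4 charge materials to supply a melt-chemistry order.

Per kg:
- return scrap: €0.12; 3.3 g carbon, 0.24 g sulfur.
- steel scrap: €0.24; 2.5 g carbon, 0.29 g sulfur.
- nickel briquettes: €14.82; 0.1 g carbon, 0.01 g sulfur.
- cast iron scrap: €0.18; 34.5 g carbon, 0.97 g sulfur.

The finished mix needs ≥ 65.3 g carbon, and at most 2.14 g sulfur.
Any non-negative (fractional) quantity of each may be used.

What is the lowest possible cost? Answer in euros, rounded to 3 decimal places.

€0.341

This is a linear program. Let x1 = kg of return scrap, x2 = kg of steel scrap, x3 = kg of nickel briquettes, x4 = kg of cast iron scrap.
Minimize 0.12x1 + 0.24x2 + 14.82x3 + 0.18x4 s.t.:
  3.3x1 + 2.5x2 + 0.1x3 + 34.5x4 ≥ 65.3   (carbon)
  0.24x1 + 0.29x2 + 0.01x3 + 0.97x4 ≤ 2.14   (sulfur)
  x1, x2, x3, x4 ≥ 0.
At the optimum only cast iron scrap is positive (return scrap, steel scrap, nickel briquettes = 0). The carbon requirement is met with equality.
That vertex is x4 = 1.893.
Total cost: 0.18·1.893 = 0.34074.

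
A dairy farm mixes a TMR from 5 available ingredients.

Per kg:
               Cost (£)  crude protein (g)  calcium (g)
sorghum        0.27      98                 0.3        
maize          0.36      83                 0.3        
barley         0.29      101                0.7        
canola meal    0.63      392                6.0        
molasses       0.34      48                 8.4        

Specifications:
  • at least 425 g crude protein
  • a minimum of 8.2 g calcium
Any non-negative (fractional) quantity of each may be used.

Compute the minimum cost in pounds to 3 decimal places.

Let x1 = kg of sorghum, x2 = kg of maize, x3 = kg of barley, x4 = kg of canola meal, x5 = kg of molasses.
min 0.27x1 + 0.36x2 + 0.29x3 + 0.63x4 + 0.34x5 with:
  98x1 + 83x2 + 101x3 + 392x4 + 48x5 ≥ 425   (crude protein)
  0.3x1 + 0.3x2 + 0.7x3 + 6x4 + 8.4x5 ≥ 8.2   (calcium)
  x1, x2, x3, x4, x5 ≥ 0.
The cheapest feasible vertex uses only canola meal, molasses; sorghum, maize, barley are not used. The crude protein and calcium requirements are met with equality.
Optimal quantities: canola meal = 1.057 kg, molasses = 0.2211 kg.
Hence cost = 0.63·1.057 + 0.34·0.2211 = £0.74108.

£0.741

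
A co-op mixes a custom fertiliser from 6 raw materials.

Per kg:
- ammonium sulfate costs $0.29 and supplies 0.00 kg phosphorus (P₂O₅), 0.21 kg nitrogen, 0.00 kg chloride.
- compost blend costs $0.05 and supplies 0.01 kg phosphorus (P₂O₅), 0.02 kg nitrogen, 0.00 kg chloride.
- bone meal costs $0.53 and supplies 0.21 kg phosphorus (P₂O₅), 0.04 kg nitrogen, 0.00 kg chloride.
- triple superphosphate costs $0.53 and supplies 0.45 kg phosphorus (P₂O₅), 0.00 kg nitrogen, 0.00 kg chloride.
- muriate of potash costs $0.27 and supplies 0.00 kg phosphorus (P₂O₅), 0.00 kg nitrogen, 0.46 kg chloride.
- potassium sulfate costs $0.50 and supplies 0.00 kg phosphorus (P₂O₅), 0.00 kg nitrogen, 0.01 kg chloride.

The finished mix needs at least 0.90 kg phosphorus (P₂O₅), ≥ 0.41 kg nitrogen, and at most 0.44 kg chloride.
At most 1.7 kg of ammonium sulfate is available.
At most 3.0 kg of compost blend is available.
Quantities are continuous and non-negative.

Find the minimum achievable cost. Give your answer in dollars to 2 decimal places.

$1.65

Let x1 = kg of ammonium sulfate, x2 = kg of compost blend, x3 = kg of bone meal, x4 = kg of triple superphosphate, x5 = kg of muriate of potash, x6 = kg of potassium sulfate.
Minimize 0.29x1 + 0.05x2 + 0.53x3 + 0.53x4 + 0.27x5 + 0.5x6 s.t.:
  0.01x2 + 0.21x3 + 0.45x4 ≥ 0.9   (phosphorus (P₂O₅))
  0.21x1 + 0.02x2 + 0.04x3 ≥ 0.41   (nitrogen)
  0.46x5 + 0.01x6 ≤ 0.44   (chloride)
  x1 ≤ 1.7
  x2 ≤ 3
  x1, x2, x3, x4, x5, x6 ≥ 0.
The optimal basis is {ammonium sulfate, compost blend, triple superphosphate}; bone meal, muriate of potash, potassium sulfate drop out. Binding constraints: phosphorus (P₂O₅), nitrogen, the ammonium sulfate cap.
Optimal quantities: ammonium sulfate = 1.7 kg, compost blend = 2.65 kg, triple superphosphate = 1.941 kg.
Cost = 0.29·1.7 + 0.05·2.65 + 0.53·1.941 = 1.6542.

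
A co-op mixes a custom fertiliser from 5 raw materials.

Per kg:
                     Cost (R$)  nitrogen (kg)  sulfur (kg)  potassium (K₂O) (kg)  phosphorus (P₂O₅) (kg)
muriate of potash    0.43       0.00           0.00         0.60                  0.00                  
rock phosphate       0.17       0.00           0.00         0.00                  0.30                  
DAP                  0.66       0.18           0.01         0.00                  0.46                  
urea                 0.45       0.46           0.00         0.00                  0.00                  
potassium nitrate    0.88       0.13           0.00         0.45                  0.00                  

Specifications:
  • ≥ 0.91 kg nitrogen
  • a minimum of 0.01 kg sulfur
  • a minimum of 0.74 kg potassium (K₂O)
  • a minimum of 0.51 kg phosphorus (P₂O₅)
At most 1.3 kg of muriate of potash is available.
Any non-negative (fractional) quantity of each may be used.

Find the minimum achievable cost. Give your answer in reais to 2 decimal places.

R$1.93

Set it up as a linear program. Let x1 = kg of muriate of potash, x2 = kg of rock phosphate, x3 = kg of DAP, x4 = kg of urea, x5 = kg of potassium nitrate.
Minimize 0.43x1 + 0.17x2 + 0.66x3 + 0.45x4 + 0.88x5 with:
  0.18x3 + 0.46x4 + 0.13x5 ≥ 0.91   (nitrogen)
  0.01x3 ≥ 0.01   (sulfur)
  0.6x1 + 0.45x5 ≥ 0.74   (potassium (K₂O))
  0.3x2 + 0.46x3 ≥ 0.51   (phosphorus (P₂O₅))
  x1 ≤ 1.3
  x1, x2, x3, x4, x5 ≥ 0.
The optimal basis is {muriate of potash, rock phosphate, DAP, urea}; potassium nitrate drops out. Binding constraints: nitrogen, sulfur, potassium (K₂O), phosphorus (P₂O₅).
Optimal quantities: muriate of potash = 1.233 kg, rock phosphate = 0.1667 kg, DAP = 1 kg, urea = 1.587 kg.
Hence cost = 0.43·1.233 + 0.17·0.1667 + 0.66·1 + 0.45·1.587 = R$1.9327.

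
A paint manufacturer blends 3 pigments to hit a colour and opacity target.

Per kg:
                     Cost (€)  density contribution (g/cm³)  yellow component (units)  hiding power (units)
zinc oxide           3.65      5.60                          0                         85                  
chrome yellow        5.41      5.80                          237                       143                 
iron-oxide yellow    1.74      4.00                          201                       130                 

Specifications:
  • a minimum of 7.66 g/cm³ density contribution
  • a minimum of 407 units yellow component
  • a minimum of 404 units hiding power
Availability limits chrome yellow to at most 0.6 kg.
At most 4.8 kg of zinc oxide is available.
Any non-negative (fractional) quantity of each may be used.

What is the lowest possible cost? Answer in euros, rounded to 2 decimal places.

Let x1 = kg of zinc oxide, x2 = kg of chrome yellow, x3 = kg of iron-oxide yellow.
Minimise 3.65x1 + 5.41x2 + 1.74x3 subject to:
  5.6x1 + 5.8x2 + 4x3 ≥ 7.66   (density contribution)
  237x2 + 201x3 ≥ 407   (yellow component)
  85x1 + 143x2 + 130x3 ≥ 404   (hiding power)
  x2 ≤ 0.6
  x1 ≤ 4.8
  x1, x2, x3 ≥ 0.
The optimal basis is {iron-oxide yellow}; zinc oxide, chrome yellow drop out. There the hiding power constraint is tight.
Solving gives x3 = 3.108.
Objective = 1.74·3.108 = 5.4079.

€5.41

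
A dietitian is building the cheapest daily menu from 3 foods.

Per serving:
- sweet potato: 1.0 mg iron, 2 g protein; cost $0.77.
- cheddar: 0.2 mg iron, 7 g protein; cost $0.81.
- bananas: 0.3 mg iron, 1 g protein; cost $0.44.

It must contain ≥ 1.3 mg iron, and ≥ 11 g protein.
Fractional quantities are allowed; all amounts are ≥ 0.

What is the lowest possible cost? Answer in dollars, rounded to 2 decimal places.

Set it up as a linear program. Let x1 = servings of sweet potato, x2 = servings of cheddar, x3 = servings of bananas.
min 0.77x1 + 0.81x2 + 0.44x3 s.t.:
  1x1 + 0.2x2 + 0.3x3 ≥ 1.3   (iron)
  2x1 + 7x2 + 1x3 ≥ 11   (protein)
  x1, x2, x3 ≥ 0.
At the optimum only sweet potato, cheddar are positive (bananas = 0). The iron and protein requirements are met with equality.
Optimal quantities: sweet potato = 1.045 servings, cheddar = 1.273 servings.
Hence cost = 0.77·1.045 + 0.81·1.273 = $1.8358.

$1.84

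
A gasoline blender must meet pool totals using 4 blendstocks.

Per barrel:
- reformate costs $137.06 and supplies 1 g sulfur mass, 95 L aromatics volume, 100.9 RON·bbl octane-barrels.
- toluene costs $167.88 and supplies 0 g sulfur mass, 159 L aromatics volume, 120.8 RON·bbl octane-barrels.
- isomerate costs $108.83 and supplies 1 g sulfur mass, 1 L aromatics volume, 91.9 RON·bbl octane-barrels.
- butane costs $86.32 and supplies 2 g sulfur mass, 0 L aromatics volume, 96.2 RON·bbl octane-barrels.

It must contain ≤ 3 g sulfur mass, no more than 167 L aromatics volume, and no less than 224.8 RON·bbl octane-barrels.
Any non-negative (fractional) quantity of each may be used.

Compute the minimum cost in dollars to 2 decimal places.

$241.35

Let x1 = barrels of reformate, x2 = barrels of toluene, x3 = barrels of isomerate, x4 = barrels of butane.
min 137.06x1 + 167.88x2 + 108.83x3 + 86.32x4 s.t.:
  1x1 + 1x3 + 2x4 ≤ 3   (sulfur mass)
  95x1 + 159x2 + 1x3 ≤ 167   (aromatics volume)
  100.9x1 + 120.8x2 + 91.9x3 + 96.2x4 ≥ 224.8   (octane-barrels)
  x1, x2, x3, x4 ≥ 0.
The minimum-cost mix takes nothing from reformate, isomerate — only toluene, butane. The sulfur mass and octane-barrels requirements are met with equality.
That vertex is x2 = 0.66639, x4 = 1.5.
Hence cost = 167.88·0.66639 + 86.32·1.5 = $241.3536.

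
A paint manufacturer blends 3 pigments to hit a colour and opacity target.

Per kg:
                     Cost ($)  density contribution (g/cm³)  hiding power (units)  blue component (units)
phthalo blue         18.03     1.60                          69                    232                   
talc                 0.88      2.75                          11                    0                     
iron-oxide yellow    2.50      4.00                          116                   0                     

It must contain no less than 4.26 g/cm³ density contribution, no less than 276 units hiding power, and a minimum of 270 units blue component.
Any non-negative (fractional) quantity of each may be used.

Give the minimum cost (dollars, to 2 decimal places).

$25.20

Treat it as an LP. Let x1 = kg of phthalo blue, x2 = kg of talc, x3 = kg of iron-oxide yellow.
Minimize 18.03x1 + 0.88x2 + 2.5x3 subject to:
  1.6x1 + 2.75x2 + 4x3 ≥ 4.26   (density contribution)
  69x1 + 11x2 + 116x3 ≥ 276   (hiding power)
  232x1 ≥ 270   (blue component)
  x1, x2, x3 ≥ 0.
The optimal basis is {phthalo blue, iron-oxide yellow}; talc drops out. Binding constraints: hiding power and blue component.
Solving gives x1 = 1.164, x3 = 1.687.
Cost = 18.03·1.164 + 2.5·1.687 = 25.2044.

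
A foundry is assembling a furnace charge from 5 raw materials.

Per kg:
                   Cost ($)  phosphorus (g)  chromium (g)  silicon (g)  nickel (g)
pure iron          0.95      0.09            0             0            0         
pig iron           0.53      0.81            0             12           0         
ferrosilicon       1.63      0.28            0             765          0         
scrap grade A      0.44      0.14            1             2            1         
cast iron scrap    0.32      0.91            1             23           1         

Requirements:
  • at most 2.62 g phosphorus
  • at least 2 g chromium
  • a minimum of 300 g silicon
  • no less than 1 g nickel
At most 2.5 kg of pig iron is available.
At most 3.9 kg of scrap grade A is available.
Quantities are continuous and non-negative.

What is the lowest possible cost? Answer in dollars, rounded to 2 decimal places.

This is a linear program. Let x1 = kg of pure iron, x2 = kg of pig iron, x3 = kg of ferrosilicon, x4 = kg of scrap grade A, x5 = kg of cast iron scrap.
min 0.95x1 + 0.53x2 + 1.63x3 + 0.44x4 + 0.32x5 subject to:
  0.09x1 + 0.81x2 + 0.28x3 + 0.14x4 + 0.91x5 ≤ 2.62   (phosphorus)
  1x4 + 1x5 ≥ 2   (chromium)
  12x2 + 765x3 + 2x4 + 23x5 ≥ 300   (silicon)
  1x4 + 1x5 ≥ 1   (nickel)
  x2 ≤ 2.5
  x4 ≤ 3.9
  x1, x2, x3, x4, x5 ≥ 0.
At the optimum only ferrosilicon, cast iron scrap are positive (pure iron, pig iron, scrap grade A = 0). The chromium and silicon requirements are met with equality.
So ferrosilicon = 0.332 kg, cast iron scrap = 2 kg.
Total cost: 1.63·0.332 + 0.32·2 = 1.1812.

$1.18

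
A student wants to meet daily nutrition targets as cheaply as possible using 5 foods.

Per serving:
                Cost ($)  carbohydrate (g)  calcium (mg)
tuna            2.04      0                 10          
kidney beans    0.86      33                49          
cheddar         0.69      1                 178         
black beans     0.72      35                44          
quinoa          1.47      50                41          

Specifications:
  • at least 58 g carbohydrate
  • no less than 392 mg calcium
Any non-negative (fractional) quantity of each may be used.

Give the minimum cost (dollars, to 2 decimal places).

$2.40

Set it up as a linear program. Let x1 = servings of tuna, x2 = servings of kidney beans, x3 = servings of cheddar, x4 = servings of black beans, x5 = servings of quinoa.
Minimize 2.04x1 + 0.86x2 + 0.69x3 + 0.72x4 + 1.47x5 s.t.:
  33x2 + 1x3 + 35x4 + 50x5 ≥ 58   (carbohydrate)
  10x1 + 49x2 + 178x3 + 44x4 + 41x5 ≥ 392   (calcium)
  x1, x2, x3, x4, x5 ≥ 0.
The optimal basis is {cheddar, black beans}; tuna, kidney beans, quinoa drop out. Binding constraints: carbohydrate and calcium.
Optimal quantities: cheddar = 1.805 servings, black beans = 1.606 servings.
Total cost: 0.69·1.805 + 0.72·1.606 = 2.4018.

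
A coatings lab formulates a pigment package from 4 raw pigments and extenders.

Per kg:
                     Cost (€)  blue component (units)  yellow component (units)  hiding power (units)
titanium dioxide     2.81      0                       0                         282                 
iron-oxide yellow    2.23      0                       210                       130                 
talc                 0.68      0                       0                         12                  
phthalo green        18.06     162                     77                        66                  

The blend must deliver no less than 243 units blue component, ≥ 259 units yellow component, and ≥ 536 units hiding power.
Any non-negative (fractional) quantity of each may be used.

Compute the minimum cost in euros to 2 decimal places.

Let x1 = kg of titanium dioxide, x2 = kg of iron-oxide yellow, x3 = kg of talc, x4 = kg of phthalo green.
Minimise 2.81x1 + 2.23x2 + 0.68x3 + 18.06x4 with:
  162x4 ≥ 243   (blue component)
  210x2 + 77x4 ≥ 259   (yellow component)
  282x1 + 130x2 + 12x3 + 66x4 ≥ 536   (hiding power)
  x1, x2, x3, x4 ≥ 0.
The optimal basis is {titanium dioxide, iron-oxide yellow, phthalo green}; talc drops out. The blue component, yellow component, hiding power requirements are met with equality.
Solving gives x1 = 1.235, x2 = 0.6833, x4 = 1.5.
Cost = 2.81·1.235 + 2.23·0.6833 + 18.06·1.5 = 32.0841.

€32.08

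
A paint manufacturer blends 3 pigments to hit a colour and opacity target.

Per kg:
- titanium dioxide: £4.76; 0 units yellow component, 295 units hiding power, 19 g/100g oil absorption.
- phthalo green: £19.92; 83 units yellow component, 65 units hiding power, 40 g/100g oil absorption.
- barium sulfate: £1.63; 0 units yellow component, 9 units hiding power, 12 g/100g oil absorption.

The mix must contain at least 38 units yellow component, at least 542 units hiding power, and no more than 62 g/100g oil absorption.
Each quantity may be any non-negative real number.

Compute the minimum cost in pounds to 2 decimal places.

£17.39

Let x1 = kg of titanium dioxide, x2 = kg of phthalo green, x3 = kg of barium sulfate.
Minimise 4.76x1 + 19.92x2 + 1.63x3 s.t.:
  83x2 ≥ 38   (yellow component)
  295x1 + 65x2 + 9x3 ≥ 542   (hiding power)
  19x1 + 40x2 + 12x3 ≤ 62   (oil absorption)
  x1, x2, x3 ≥ 0.
At the optimum only titanium dioxide, phthalo green are positive (barium sulfate = 0). The yellow component and hiding power requirements are met with equality.
Optimal quantities: titanium dioxide = 1.7364 kg, phthalo green = 0.45783 kg.
Objective = 4.76·1.7364 + 19.92·0.45783 = 17.3852.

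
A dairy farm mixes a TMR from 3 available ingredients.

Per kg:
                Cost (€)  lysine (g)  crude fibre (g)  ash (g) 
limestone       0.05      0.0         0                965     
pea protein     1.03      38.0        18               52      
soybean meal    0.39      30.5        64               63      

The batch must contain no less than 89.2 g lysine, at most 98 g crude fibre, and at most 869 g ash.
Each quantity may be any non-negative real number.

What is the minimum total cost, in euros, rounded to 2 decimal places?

€1.93

This is a linear program. Let x1 = kg of limestone, x2 = kg of pea protein, x3 = kg of soybean meal.
min 0.05x1 + 1.03x2 + 0.39x3 with:
  38x2 + 30.5x3 ≥ 89.2   (lysine)
  18x2 + 64x3 ≤ 98   (crude fibre)
  965x1 + 52x2 + 63x3 ≤ 869   (ash)
  x1, x2, x3 ≥ 0.
At the optimum only pea protein, soybean meal are positive (limestone = 0). The lysine and crude fibre requirements are met with equality.
Solving gives x2 = 1.444, x3 = 1.125.
Objective = 1.03·1.444 + 0.39·1.125 = 1.9261.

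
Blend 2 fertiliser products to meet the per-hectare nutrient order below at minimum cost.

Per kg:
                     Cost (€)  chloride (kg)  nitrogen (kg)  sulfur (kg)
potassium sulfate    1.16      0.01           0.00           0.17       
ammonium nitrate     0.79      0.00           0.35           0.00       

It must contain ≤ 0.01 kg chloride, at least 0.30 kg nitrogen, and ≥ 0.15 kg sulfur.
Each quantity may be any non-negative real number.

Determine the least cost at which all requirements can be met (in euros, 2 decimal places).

This is a linear program. Let x1 = kg of potassium sulfate, x2 = kg of ammonium nitrate.
Minimise 1.16x1 + 0.79x2 subject to:
  0.01x1 ≤ 0.01   (chloride)
  0.35x2 ≥ 0.3   (nitrogen)
  0.17x1 ≥ 0.15   (sulfur)
  x1, x2 ≥ 0.
Both inputs are positive at the optimum. The nitrogen and sulfur requirements are met with equality.
That vertex is x1 = 0.8824, x2 = 0.8571.
Objective = 1.16·0.8824 + 0.79·0.8571 = 1.7007.

€1.70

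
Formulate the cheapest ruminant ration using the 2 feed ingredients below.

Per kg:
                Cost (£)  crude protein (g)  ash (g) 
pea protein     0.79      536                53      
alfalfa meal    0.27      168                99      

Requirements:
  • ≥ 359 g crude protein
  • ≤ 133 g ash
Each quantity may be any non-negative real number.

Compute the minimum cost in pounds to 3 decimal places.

£0.529

Set it up as a linear program. Let x1 = kg of pea protein, x2 = kg of alfalfa meal.
Minimise 0.79x1 + 0.27x2 s.t.:
  536x1 + 168x2 ≥ 359   (crude protein)
  53x1 + 99x2 ≤ 133   (ash)
  x1, x2 ≥ 0.
At the optimum only pea protein is positive (alfalfa meal = 0). The crude protein requirement is met with equality.
So pea protein = 0.6698 kg.
Objective = 0.79·0.6698 = 0.52914.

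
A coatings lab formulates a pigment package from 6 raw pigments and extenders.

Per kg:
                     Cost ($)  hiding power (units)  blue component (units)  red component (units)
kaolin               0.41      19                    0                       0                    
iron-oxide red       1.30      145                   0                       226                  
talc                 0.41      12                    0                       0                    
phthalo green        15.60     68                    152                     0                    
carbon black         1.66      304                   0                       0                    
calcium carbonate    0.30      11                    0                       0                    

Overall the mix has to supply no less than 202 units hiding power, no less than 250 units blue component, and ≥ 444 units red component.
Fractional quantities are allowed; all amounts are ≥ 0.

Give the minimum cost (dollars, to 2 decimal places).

$28.21

Treat it as an LP. Let x1 = kg of kaolin, x2 = kg of iron-oxide red, x3 = kg of talc, x4 = kg of phthalo green, x5 = kg of carbon black, x6 = kg of calcium carbonate.
min 0.41x1 + 1.3x2 + 0.41x3 + 15.6x4 + 1.66x5 + 0.3x6 with:
  19x1 + 145x2 + 12x3 + 68x4 + 304x5 + 11x6 ≥ 202   (hiding power)
  152x4 ≥ 250   (blue component)
  226x2 ≥ 444   (red component)
  x1, x2, x3, x4, x5, x6 ≥ 0.
The optimal basis is {iron-oxide red, phthalo green}; kaolin, talc, carbon black, calcium carbonate drop out. There the blue component and red component constraints are tight.
So iron-oxide red = 1.9646 kg, phthalo green = 1.6447 kg.
Cost = 1.3·1.9646 + 15.6·1.6447 = 28.2113.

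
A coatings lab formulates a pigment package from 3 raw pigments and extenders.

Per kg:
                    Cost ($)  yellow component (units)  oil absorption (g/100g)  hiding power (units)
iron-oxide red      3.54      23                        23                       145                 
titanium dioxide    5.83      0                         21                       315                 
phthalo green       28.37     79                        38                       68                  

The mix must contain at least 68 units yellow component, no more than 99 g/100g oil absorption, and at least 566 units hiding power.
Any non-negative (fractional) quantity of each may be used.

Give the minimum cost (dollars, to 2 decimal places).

Let x1 = kg of iron-oxide red, x2 = kg of titanium dioxide, x3 = kg of phthalo green.
min 3.54x1 + 5.83x2 + 28.37x3 with:
  23x1 + 79x3 ≥ 68   (yellow component)
  23x1 + 21x2 + 38x3 ≤ 99   (oil absorption)
  145x1 + 315x2 + 68x3 ≥ 566   (hiding power)
  x1, x2, x3 ≥ 0.
The cheapest feasible vertex uses only iron-oxide red, titanium dioxide; phthalo green is not used. There the yellow component and hiding power constraints are tight.
Optimal quantities: iron-oxide red = 2.957 kg, titanium dioxide = 0.4359 kg.
Hence cost = 3.54·2.957 + 5.83·0.4359 = $13.0091.

$13.01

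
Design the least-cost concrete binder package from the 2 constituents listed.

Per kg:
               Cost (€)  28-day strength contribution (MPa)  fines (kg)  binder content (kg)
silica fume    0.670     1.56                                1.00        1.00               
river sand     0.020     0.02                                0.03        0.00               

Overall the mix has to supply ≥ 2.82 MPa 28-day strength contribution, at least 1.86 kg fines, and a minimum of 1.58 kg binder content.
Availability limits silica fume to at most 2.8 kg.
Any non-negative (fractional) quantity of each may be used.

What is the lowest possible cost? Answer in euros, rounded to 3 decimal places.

Treat it as an LP. Let x1 = kg of silica fume, x2 = kg of river sand.
min 0.67x1 + 0.02x2 s.t.:
  1.56x1 + 0.02x2 ≥ 2.82   (28-day strength contribution)
  1x1 + 0.03x2 ≥ 1.86   (fines)
  1x1 ≥ 1.58   (binder content)
  x1 ≤ 2.8
  x1, x2 ≥ 0.
Both inputs are positive at the optimum. There the 28-day strength contribution and fines constraints are tight.
Solving gives x1 = 1.769, x2 = 3.045.
Objective = 0.67·1.769 + 0.02·3.045 = 1.24613.

€1.246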